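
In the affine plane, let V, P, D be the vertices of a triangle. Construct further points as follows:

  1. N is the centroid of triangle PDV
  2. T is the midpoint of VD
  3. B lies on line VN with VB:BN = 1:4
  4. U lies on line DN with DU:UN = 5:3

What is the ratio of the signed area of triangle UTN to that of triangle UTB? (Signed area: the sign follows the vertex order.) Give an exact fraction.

Work in coordinates with V = (0, 0), P = (1, 0), D = (0, 1).
1. N is the centroid of triangle PDV ⇒ N = (1/3, 1/3)
2. T is the midpoint of VD ⇒ T = (0, 1/2)
3. B lies on line VN with VB:BN = 1:4 ⇒ B = (1/15, 1/15)
4. U lies on line DN with DU:UN = 5:3 ⇒ U = (5/24, 7/12)
2·[UTN] = 1/16, 2·[UTB] = 23/240
[UTN]:[UTB] = 1/16:23/240 = 15/23

[UTN]:[UTB] = 15/23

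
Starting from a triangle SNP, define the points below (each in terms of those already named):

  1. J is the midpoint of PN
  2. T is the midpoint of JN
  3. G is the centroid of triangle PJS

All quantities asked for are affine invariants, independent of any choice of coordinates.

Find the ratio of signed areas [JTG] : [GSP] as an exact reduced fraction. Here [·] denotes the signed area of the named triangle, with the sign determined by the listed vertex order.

Set S = (0, 0), N = (1, 0), P = (0, 1); any affine frame gives the same invariant.
1. J is the midpoint of PN ⇒ J = (1/2, 1/2)
2. T is the midpoint of JN ⇒ T = (3/4, 1/4)
3. G is the centroid of triangle PJS ⇒ G = (1/6, 1/2)
2·[JTG] = -1/12, 2·[GSP] = -1/6
[JTG]:[GSP] = -1/12:-1/6 = 1/2

[JTG]:[GSP] = 1/2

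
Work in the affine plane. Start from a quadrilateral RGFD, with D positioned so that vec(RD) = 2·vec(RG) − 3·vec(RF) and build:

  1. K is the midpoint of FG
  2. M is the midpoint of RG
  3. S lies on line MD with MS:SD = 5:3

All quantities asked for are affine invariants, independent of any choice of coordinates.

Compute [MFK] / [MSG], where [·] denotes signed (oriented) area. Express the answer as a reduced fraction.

Work in coordinates with R = (0, 0), G = (1, 0), F = (0, 1), D = (2, -3).
1. K is the midpoint of FG ⇒ K = (1/2, 1/2)
2. M is the midpoint of RG ⇒ M = (1/2, 0)
3. S lies on line MD with MS:SD = 5:3 ⇒ S = (23/16, -15/8)
2·[MFK] = -1/4, 2·[MSG] = 15/16
[MFK]:[MSG] = -1/4:15/16 = -4/15

[MFK]:[MSG] = -4/15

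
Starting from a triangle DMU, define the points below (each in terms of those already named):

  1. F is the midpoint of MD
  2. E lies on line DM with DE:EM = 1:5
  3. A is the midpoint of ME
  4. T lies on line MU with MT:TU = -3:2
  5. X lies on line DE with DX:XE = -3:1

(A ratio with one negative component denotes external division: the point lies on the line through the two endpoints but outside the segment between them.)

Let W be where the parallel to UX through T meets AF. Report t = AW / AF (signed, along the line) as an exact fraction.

Assign D = (0, 0), M = (1, 0), U = (0, 1) — the answer is frame-independent, so this choice is without loss of generality.
1. F is the midpoint of MD ⇒ F = (1/2, 0)
2. E lies on line DM with DE:EM = 1:5 ⇒ E = (1/6, 0)
3. A is the midpoint of ME ⇒ A = (7/12, 0)
4. T lies on line MU with MT:TU = -3:2 ⇒ T = (-2, 3)
5. X lies on line DE with DX:XE = -3:1 ⇒ X = (1/4, 0)
through T parallel to UX: direction (1/4, -1); meets AF at W = (-5/4, 0)
W = A + t·(F−A) with t = 22

t = 22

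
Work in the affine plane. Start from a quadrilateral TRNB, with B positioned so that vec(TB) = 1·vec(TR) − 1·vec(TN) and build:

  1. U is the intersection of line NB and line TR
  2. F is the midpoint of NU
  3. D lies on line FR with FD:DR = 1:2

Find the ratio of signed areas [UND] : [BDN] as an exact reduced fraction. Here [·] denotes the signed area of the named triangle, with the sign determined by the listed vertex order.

Set T = (0, 0), R = (1, 0), N = (0, 1), B = (1, -1); any affine frame gives the same invariant.
1. U is the intersection of line NB and line TR ⇒ U = (1/2, 0)
2. F is the midpoint of NU ⇒ F = (1/4, 1/2)
3. D lies on line FR with FD:DR = 1:2 ⇒ D = (1/2, 1/3)
2·[UND] = -1/6, 2·[BDN] = 1/3
[UND]:[BDN] = -1/6:1/3 = -1/2

[UND]:[BDN] = -1/2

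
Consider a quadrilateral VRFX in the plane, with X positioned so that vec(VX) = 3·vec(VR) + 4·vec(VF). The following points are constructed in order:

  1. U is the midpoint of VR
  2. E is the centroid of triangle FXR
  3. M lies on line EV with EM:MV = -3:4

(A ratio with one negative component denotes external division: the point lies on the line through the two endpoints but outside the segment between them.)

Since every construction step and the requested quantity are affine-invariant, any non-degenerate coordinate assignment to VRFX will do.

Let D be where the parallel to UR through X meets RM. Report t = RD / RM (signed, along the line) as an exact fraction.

t = 3/5

Assign V = (0, 0), R = (1, 0), F = (0, 1), X = (3, 4) — the answer is frame-independent, so this choice is without loss of generality.
1. U is the midpoint of VR ⇒ U = (1/2, 0)
2. E is the centroid of triangle FXR ⇒ E = (4/3, 5/3)
3. M lies on line EV with EM:MV = -3:4 ⇒ M = (16/3, 20/3)
through X parallel to UR: direction (1/2, 0); meets RM at D = (18/5, 4)
D = R + t·(M−R) with t = 3/5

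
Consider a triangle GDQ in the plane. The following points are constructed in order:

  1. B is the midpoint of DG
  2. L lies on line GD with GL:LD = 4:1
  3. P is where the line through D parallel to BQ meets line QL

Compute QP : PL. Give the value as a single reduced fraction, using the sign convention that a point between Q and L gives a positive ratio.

QP:PL = -5/2

Set G = (0, 0), D = (1, 0), Q = (0, 1); any affine frame gives the same invariant.
1. B is the midpoint of DG ⇒ B = (1/2, 0)
2. L lies on line GD with GL:LD = 4:1 ⇒ L = (4/5, 0)
3. P is where the line through D parallel to BQ meets line QL ⇒ P = (4/3, -2/3)
P = Q + t·(L−Q) with t = 5/3, so QP:PL = t:(1−t) = 5/3:-2/3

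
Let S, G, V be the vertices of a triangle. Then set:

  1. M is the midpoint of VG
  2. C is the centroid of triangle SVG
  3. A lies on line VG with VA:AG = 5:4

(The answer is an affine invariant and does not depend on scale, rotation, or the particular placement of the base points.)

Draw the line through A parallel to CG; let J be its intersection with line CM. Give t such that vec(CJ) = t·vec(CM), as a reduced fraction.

Set S = (0, 0), G = (1, 0), V = (0, 1); any affine frame gives the same invariant.
1. M is the midpoint of VG ⇒ M = (1/2, 1/2)
2. C is the centroid of triangle SVG ⇒ C = (1/3, 1/3)
3. A lies on line VG with VA:AG = 5:4 ⇒ A = (5/9, 4/9)
through A parallel to CG: direction (2/3, -1/3); meets CM at J = (13/27, 13/27)
J = C + t·(M−C) with t = 8/9

t = 8/9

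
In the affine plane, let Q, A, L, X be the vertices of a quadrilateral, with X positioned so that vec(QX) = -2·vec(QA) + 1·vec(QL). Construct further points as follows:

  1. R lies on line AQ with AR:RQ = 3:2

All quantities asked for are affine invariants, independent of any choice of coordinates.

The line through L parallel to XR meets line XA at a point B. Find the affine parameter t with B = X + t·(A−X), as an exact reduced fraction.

t = 10/3

Choose coordinates Q = (0, 0), A = (1, 0), L = (0, 1), X = (-2, 1).
1. R lies on line AQ with AR:RQ = 3:2 ⇒ R = (2/5, 0)
through L parallel to XR: direction (12/5, -1); meets XA at B = (8, -7/3)
B = X + t·(A−X) with t = 10/3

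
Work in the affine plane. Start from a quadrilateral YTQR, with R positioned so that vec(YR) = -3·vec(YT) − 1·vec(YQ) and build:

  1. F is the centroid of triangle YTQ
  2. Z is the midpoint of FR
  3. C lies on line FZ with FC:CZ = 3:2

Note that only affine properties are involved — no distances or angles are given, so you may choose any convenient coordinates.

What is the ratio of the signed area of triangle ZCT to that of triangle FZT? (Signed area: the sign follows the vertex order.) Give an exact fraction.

[ZCT]:[FZT] = -2/5

Set Y = (0, 0), T = (1, 0), Q = (0, 1), R = (-3, -1); any affine frame gives the same invariant.
1. F is the centroid of triangle YTQ ⇒ F = (1/3, 1/3)
2. Z is the midpoint of FR ⇒ Z = (-4/3, -1/3)
3. C lies on line FZ with FC:CZ = 3:2 ⇒ C = (-2/3, -1/15)
2·[ZCT] = -2/5, 2·[FZT] = 1
[ZCT]:[FZT] = -2/5:1 = -2/5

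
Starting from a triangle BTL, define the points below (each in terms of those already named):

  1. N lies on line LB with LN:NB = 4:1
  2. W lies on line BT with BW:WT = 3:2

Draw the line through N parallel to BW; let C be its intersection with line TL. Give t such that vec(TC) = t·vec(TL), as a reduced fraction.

Set B = (0, 0), T = (1, 0), L = (0, 1); any affine frame gives the same invariant.
1. N lies on line LB with LN:NB = 4:1 ⇒ N = (0, 1/5)
2. W lies on line BT with BW:WT = 3:2 ⇒ W = (3/5, 0)
through N parallel to BW: direction (3/5, 0); meets TL at C = (4/5, 1/5)
C = T + t·(L−T) with t = 1/5

t = 1/5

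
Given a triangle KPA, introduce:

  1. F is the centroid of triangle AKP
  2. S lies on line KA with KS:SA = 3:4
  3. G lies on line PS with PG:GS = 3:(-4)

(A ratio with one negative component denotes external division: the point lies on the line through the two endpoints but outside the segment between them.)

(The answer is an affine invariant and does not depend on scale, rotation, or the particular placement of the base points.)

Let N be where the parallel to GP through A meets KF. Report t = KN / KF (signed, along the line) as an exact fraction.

t = 21/10

Choose coordinates K = (0, 0), P = (1, 0), A = (0, 1).
1. F is the centroid of triangle AKP ⇒ F = (1/3, 1/3)
2. S lies on line KA with KS:SA = 3:4 ⇒ S = (0, 3/7)
3. G lies on line PS with PG:GS = 3:(-4) ⇒ G = (4, -9/7)
through A parallel to GP: direction (-3, 9/7); meets KF at N = (7/10, 7/10)
N = K + t·(F−K) with t = 21/10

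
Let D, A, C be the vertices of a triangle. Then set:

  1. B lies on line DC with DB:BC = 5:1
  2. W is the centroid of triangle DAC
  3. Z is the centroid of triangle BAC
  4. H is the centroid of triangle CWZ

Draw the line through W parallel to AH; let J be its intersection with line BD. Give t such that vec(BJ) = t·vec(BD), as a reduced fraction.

Assign D = (0, 0), A = (1, 0), C = (0, 1) — the answer is frame-independent, so this choice is without loss of generality.
1. B lies on line DC with DB:BC = 5:1 ⇒ B = (0, 5/6)
2. W is the centroid of triangle DAC ⇒ W = (1/3, 1/3)
3. Z is the centroid of triangle BAC ⇒ Z = (1/3, 11/18)
4. H is the centroid of triangle CWZ ⇒ H = (2/9, 35/54)
through W parallel to AH: direction (-7/9, 35/54); meets BD at J = (0, 11/18)
J = B + t·(D−B) with t = 4/15

t = 4/15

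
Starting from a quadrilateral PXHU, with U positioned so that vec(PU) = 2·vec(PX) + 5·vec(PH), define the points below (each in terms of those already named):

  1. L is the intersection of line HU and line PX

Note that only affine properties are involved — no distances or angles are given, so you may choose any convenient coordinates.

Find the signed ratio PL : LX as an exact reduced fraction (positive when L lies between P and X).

Assign P = (0, 0), X = (1, 0), H = (0, 1), U = (2, 5) — the answer is frame-independent, so this choice is without loss of generality.
1. L is the intersection of line HU and line PX ⇒ L = (-1/2, 0)
L = P + t·(X−P) with t = -1/2, so PL:LX = t:(1−t) = -1/2:3/2

PL:LX = -1/3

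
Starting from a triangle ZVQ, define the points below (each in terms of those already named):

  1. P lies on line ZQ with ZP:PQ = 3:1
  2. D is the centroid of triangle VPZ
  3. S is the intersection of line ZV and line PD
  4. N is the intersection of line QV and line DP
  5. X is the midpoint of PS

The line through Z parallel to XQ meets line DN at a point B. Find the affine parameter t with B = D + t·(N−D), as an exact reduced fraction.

Set Z = (0, 0), V = (1, 0), Q = (0, 1); any affine frame gives the same invariant.
1. P lies on line ZQ with ZP:PQ = 3:1 ⇒ P = (0, 3/4)
2. D is the centroid of triangle VPZ ⇒ D = (1/3, 1/4)
3. S is the intersection of line ZV and line PD ⇒ S = (1/2, 0)
4. N is the intersection of line QV and line DP ⇒ N = (-1/2, 3/2)
5. X is the midpoint of PS ⇒ X = (1/4, 3/8)
through Z parallel to XQ: direction (-1/4, 5/8); meets DN at B = (-3/4, 15/8)
B = D + t·(N−D) with t = 13/10

t = 13/10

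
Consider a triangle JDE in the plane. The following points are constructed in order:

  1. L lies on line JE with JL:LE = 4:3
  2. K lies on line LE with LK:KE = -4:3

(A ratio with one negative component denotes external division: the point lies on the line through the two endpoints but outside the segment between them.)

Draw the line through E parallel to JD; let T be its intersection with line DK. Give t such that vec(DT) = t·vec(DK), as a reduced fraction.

Set J = (0, 0), D = (1, 0), E = (0, 1); any affine frame gives the same invariant.
1. L lies on line JE with JL:LE = 4:3 ⇒ L = (0, 4/7)
2. K lies on line LE with LK:KE = -4:3 ⇒ K = (0, 16/7)
through E parallel to JD: direction (1, 0); meets DK at T = (9/16, 1)
T = D + t·(K−D) with t = 7/16

t = 7/16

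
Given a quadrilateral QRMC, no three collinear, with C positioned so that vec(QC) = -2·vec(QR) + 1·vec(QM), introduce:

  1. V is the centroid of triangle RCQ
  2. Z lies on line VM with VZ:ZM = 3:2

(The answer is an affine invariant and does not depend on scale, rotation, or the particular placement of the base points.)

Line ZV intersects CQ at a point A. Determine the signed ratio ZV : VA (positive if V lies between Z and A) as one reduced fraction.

ZV:VA = 3

Work in coordinates with Q = (0, 0), R = (1, 0), M = (0, 1), C = (-2, 1).
1. V is the centroid of triangle RCQ ⇒ V = (-1/3, 1/3)
2. Z lies on line VM with VZ:ZM = 3:2 ⇒ Z = (-2/15, 11/15)
line ZV meets CQ at A = (-2/5, 1/5)
V = Z + t·(A−Z) with t = 3/4, so ZV:VA = 3/4:1/4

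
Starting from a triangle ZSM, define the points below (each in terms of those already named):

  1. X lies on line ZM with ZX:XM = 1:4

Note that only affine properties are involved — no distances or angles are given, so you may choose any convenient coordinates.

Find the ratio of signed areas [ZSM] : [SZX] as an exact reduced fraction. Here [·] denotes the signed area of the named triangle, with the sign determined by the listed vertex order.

[ZSM]:[SZX] = -5

Work in coordinates with Z = (0, 0), S = (1, 0), M = (0, 1).
1. X lies on line ZM with ZX:XM = 1:4 ⇒ X = (0, 1/5)
2·[ZSM] = 1, 2·[SZX] = -1/5
[ZSM]:[SZX] = 1:-1/5 = -5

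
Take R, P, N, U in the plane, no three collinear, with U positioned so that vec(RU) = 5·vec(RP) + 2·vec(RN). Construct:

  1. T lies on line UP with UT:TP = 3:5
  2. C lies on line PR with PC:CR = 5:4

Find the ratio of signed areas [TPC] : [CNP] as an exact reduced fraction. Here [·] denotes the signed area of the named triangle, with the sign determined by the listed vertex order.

[TPC]:[CNP] = 5/4

Work in coordinates with R = (0, 0), P = (1, 0), N = (0, 1), U = (5, 2).
1. T lies on line UP with UT:TP = 3:5 ⇒ T = (7/2, 5/4)
2. C lies on line PR with PC:CR = 5:4 ⇒ C = (4/9, 0)
2·[TPC] = -25/36, 2·[CNP] = -5/9
[TPC]:[CNP] = -25/36:-5/9 = 5/4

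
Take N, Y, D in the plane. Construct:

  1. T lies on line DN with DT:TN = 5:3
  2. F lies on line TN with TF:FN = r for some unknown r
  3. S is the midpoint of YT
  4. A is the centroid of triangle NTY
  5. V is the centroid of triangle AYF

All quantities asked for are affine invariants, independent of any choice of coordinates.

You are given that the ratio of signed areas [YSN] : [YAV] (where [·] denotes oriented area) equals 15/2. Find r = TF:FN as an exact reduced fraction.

Work in coordinates with N = (0, 0), Y = (1, 0), D = (0, 1).
1. T lies on line DN with DT:TN = 5:3 ⇒ T = (0, 3/8)
2. With TF:FN = r, write λ = r/(r+1) so F = T + λ·(N−T); F is affine-linear in λ
3. S is the midpoint of YT ⇒ S = (1/2, 3/16)
4. A is the centroid of triangle NTY ⇒ A = (1/3, 1/8)
5. V is the centroid of triangle AYF ⇒ V is an affine combination of earlier points and hence also affine-linear in λ
Every point depending on F is an affine combination of F and λ-independent points, so each such coordinate is linear in λ; the λ² term in each signed area is a multiple of (N−T)×(N−T) = 0, so 2·[YSN] and 2·[YAV] are each linear in λ. Evaluating at λ=0 and λ=1:
  2·[YSN] = 3/16,   2·[YAV] = 1/12·λ − 1/24
So [YSN]:[YAV] = (3/16) / (1/12·λ − 1/24). Setting this equal to 15/2:
  3/16 = 15/2·(1/12·λ − 1/24)  ⇒  λ = 4/5
Then r = λ/(1−λ) = (4/5)/(1/5) = 4. Check: with r = 4, F = (0, 3/40) and [YSN]:[YAV] = 15/2 as required.

r = 4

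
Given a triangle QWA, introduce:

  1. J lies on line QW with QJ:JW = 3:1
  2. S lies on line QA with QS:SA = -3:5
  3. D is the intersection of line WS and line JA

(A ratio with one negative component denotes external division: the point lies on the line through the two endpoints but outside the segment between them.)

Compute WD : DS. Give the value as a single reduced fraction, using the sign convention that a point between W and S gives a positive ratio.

WD:DS = 2/15

Work in coordinates with Q = (0, 0), W = (1, 0), A = (0, 1).
1. J lies on line QW with QJ:JW = 3:1 ⇒ J = (3/4, 0)
2. S lies on line QA with QS:SA = -3:5 ⇒ S = (0, -3/2)
3. D is the intersection of line WS and line JA ⇒ D = (15/17, -3/17)
D = W + t·(S−W) with t = 2/17, so WD:DS = t:(1−t) = 2/17:15/17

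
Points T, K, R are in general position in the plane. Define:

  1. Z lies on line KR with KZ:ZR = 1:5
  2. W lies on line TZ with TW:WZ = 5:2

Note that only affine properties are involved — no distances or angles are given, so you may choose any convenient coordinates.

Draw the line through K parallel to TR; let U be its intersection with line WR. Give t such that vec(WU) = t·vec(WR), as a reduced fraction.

Set T = (0, 0), K = (1, 0), R = (0, 1); any affine frame gives the same invariant.
1. Z lies on line KR with KZ:ZR = 1:5 ⇒ Z = (5/6, 1/6)
2. W lies on line TZ with TW:WZ = 5:2 ⇒ W = (25/42, 5/42)
through K parallel to TR: direction (0, 1); meets WR at U = (1, -12/25)
U = W + t·(R−W) with t = -17/25

t = -17/25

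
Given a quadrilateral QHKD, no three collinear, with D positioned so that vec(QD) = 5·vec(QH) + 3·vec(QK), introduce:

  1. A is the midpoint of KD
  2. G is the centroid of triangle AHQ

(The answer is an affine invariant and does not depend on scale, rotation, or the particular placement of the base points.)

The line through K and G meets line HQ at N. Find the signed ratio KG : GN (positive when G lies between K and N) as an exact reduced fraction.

KG:GN = 1/2

Set Q = (0, 0), H = (1, 0), K = (0, 1), D = (5, 3); any affine frame gives the same invariant.
1. A is the midpoint of KD ⇒ A = (5/2, 2)
2. G is the centroid of triangle AHQ ⇒ G = (7/6, 2/3)
line KG meets HQ at N = (7/2, 0)
G = K + t·(N−K) with t = 1/3, so KG:GN = 1/3:2/3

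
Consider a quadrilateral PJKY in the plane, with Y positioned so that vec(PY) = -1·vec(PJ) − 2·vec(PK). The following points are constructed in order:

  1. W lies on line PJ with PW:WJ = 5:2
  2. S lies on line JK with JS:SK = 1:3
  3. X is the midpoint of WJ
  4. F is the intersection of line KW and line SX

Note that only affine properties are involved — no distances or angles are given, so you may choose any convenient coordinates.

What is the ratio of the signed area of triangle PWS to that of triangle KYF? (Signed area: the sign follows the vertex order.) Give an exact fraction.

[PWS]:[KYF] = 5/132

Work in coordinates with P = (0, 0), J = (1, 0), K = (0, 1), Y = (-1, -2).
1. W lies on line PJ with PW:WJ = 5:2 ⇒ W = (5/7, 0)
2. S lies on line JK with JS:SK = 1:3 ⇒ S = (3/4, 1/4)
3. X is the midpoint of WJ ⇒ X = (6/7, 0)
4. F is the intersection of line KW and line SX ⇒ F = (15/14, -1/2)
2·[PWS] = 5/28, 2·[KYF] = 33/7
[PWS]:[KYF] = 5/28:33/7 = 5/132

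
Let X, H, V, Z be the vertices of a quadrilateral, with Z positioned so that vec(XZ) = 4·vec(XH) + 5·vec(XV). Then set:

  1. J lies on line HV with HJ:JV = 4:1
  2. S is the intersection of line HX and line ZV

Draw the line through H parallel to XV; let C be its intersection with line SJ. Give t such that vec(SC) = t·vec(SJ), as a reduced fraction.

t = 5/3

Choose coordinates X = (0, 0), H = (1, 0), V = (0, 1), Z = (4, 5).
1. J lies on line HV with HJ:JV = 4:1 ⇒ J = (1/5, 4/5)
2. S is the intersection of line HX and line ZV ⇒ S = (-1, 0)
through H parallel to XV: direction (0, 1); meets SJ at C = (1, 4/3)
C = S + t·(J−S) with t = 5/3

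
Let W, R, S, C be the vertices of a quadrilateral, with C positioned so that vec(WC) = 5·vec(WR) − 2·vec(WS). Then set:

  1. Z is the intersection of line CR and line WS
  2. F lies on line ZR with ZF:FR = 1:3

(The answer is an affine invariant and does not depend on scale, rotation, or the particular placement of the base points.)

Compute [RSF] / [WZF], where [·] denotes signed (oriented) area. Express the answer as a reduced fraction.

[RSF]:[WZF] = -3

Set W = (0, 0), R = (1, 0), S = (0, 1), C = (5, -2); any affine frame gives the same invariant.
1. Z is the intersection of line CR and line WS ⇒ Z = (0, 1/2)
2. F lies on line ZR with ZF:FR = 1:3 ⇒ F = (1/4, 3/8)
2·[RSF] = 3/8, 2·[WZF] = -1/8
[RSF]:[WZF] = 3/8:-1/8 = -3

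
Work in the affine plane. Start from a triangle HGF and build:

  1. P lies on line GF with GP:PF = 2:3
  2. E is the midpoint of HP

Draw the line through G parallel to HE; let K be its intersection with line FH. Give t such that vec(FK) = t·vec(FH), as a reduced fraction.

t = 5/3

Assign H = (0, 0), G = (1, 0), F = (0, 1) — the answer is frame-independent, so this choice is without loss of generality.
1. P lies on line GF with GP:PF = 2:3 ⇒ P = (3/5, 2/5)
2. E is the midpoint of HP ⇒ E = (3/10, 1/5)
through G parallel to HE: direction (3/10, 1/5); meets FH at K = (0, -2/3)
K = F + t·(H−F) with t = 5/3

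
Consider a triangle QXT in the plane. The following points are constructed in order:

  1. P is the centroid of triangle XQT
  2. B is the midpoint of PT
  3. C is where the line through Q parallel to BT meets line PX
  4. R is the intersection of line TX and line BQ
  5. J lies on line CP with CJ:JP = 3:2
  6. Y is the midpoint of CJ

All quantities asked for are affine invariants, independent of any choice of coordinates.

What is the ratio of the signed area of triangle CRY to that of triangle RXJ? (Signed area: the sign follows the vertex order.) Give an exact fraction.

Assign Q = (0, 0), X = (1, 0), T = (0, 1) — the answer is frame-independent, so this choice is without loss of generality.
1. P is the centroid of triangle XQT ⇒ P = (1/3, 1/3)
2. B is the midpoint of PT ⇒ B = (1/6, 2/3)
3. C is where the line through Q parallel to BT meets line PX ⇒ C = (-1/3, 2/3)
4. R is the intersection of line TX and line BQ ⇒ R = (1/5, 4/5)
5. J lies on line CP with CJ:JP = 3:2 ⇒ J = (1/15, 7/15)
6. Y is the midpoint of CJ ⇒ Y = (-2/15, 17/30)
2·[CRY] = -2/25, 2·[RXJ] = -28/75
[CRY]:[RXJ] = -2/25:-28/75 = 3/14

[CRY]:[RXJ] = 3/14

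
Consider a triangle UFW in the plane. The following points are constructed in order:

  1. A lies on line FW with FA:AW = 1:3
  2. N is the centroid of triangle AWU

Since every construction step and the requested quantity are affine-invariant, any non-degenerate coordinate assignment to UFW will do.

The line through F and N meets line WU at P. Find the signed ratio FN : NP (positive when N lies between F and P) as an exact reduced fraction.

FN:NP = 3

Assign U = (0, 0), F = (1, 0), W = (0, 1) — the answer is frame-independent, so this choice is without loss of generality.
1. A lies on line FW with FA:AW = 1:3 ⇒ A = (3/4, 1/4)
2. N is the centroid of triangle AWU ⇒ N = (1/4, 5/12)
line FN meets WU at P = (0, 5/9)
N = F + t·(P−F) with t = 3/4, so FN:NP = 3/4:1/4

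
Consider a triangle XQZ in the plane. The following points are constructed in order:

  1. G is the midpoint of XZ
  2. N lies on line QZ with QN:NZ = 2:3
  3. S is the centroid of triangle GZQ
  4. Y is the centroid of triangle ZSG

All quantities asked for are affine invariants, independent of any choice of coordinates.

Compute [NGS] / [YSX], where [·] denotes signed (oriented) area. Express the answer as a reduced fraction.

Assign X = (0, 0), Q = (1, 0), Z = (0, 1) — the answer is frame-independent, so this choice is without loss of generality.
1. G is the midpoint of XZ ⇒ G = (0, 1/2)
2. N lies on line QZ with QN:NZ = 2:3 ⇒ N = (3/5, 2/5)
3. S is the centroid of triangle GZQ ⇒ S = (1/3, 1/2)
4. Y is the centroid of triangle ZSG ⇒ Y = (1/9, 2/3)
2·[NGS] = -1/30, 2·[YSX] = -1/6
[NGS]:[YSX] = -1/30:-1/6 = 1/5

[NGS]:[YSX] = 1/5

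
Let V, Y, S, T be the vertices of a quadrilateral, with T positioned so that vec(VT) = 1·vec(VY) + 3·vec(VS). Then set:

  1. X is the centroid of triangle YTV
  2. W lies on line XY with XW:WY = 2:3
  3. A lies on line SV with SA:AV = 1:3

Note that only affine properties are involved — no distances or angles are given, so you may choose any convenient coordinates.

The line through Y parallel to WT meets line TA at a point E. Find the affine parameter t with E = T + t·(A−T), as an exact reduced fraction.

t = -4/13

Work in coordinates with V = (0, 0), Y = (1, 0), S = (0, 1), T = (1, 3).
1. X is the centroid of triangle YTV ⇒ X = (2/3, 1)
2. W lies on line XY with XW:WY = 2:3 ⇒ W = (4/5, 3/5)
3. A lies on line SV with SA:AV = 1:3 ⇒ A = (0, 3/4)
through Y parallel to WT: direction (1/5, 12/5); meets TA at E = (17/13, 48/13)
E = T + t·(A−T) with t = -4/13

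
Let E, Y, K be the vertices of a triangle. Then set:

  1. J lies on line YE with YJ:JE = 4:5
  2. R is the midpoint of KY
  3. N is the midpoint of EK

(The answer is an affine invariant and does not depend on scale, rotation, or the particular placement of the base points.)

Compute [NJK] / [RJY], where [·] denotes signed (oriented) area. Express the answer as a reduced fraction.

Assign E = (0, 0), Y = (1, 0), K = (0, 1) — the answer is frame-independent, so this choice is without loss of generality.
1. J lies on line YE with YJ:JE = 4:5 ⇒ J = (5/9, 0)
2. R is the midpoint of KY ⇒ R = (1/2, 1/2)
3. N is the midpoint of EK ⇒ N = (0, 1/2)
2·[NJK] = 5/18, 2·[RJY] = 2/9
[NJK]:[RJY] = 5/18:2/9 = 5/4

[NJK]:[RJY] = 5/4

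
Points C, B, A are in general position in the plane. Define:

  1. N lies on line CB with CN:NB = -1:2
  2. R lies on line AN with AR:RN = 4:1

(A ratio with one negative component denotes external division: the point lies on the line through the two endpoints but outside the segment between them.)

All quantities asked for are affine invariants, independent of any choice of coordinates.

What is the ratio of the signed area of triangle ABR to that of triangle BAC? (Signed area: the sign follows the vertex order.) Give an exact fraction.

Assign C = (0, 0), B = (1, 0), A = (0, 1) — the answer is frame-independent, so this choice is without loss of generality.
1. N lies on line CB with CN:NB = -1:2 ⇒ N = (-1, 0)
2. R lies on line AN with AR:RN = 4:1 ⇒ R = (-4/5, 1/5)
2·[ABR] = -8/5, 2·[BAC] = 1
[ABR]:[BAC] = -8/5:1 = -8/5

[ABR]:[BAC] = -8/5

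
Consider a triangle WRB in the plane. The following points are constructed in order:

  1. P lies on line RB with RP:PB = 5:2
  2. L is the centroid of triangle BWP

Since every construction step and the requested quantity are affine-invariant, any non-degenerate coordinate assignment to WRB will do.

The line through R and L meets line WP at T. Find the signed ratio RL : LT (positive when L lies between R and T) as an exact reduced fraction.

RL:LT = -17/2

Set W = (0, 0), R = (1, 0), B = (0, 1); any affine frame gives the same invariant.
1. P lies on line RB with RP:PB = 5:2 ⇒ P = (2/7, 5/7)
2. L is the centroid of triangle BWP ⇒ L = (2/21, 4/7)
line RL meets WP at T = (24/119, 60/119)
L = R + t·(T−R) with t = 17/15, so RL:LT = 17/15:-2/15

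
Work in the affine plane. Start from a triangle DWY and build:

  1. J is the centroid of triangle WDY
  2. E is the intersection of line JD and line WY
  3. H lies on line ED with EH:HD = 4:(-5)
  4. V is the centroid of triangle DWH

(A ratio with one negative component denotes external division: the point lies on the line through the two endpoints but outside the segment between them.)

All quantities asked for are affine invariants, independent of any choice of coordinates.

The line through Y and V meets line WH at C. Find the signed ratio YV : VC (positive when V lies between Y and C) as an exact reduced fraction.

Assign D = (0, 0), W = (1, 0), Y = (0, 1) — the answer is frame-independent, so this choice is without loss of generality.
1. J is the centroid of triangle WDY ⇒ J = (1/3, 1/3)
2. E is the intersection of line JD and line WY ⇒ E = (1/2, 1/2)
3. H lies on line ED with EH:HD = 4:(-5) ⇒ H = (5/2, 5/2)
4. V is the centroid of triangle DWH ⇒ V = (7/6, 5/6)
line YV meets WH at C = (28/19, 15/19)
V = Y + t·(C−Y) with t = 19/24, so YV:VC = 19/24:5/24

YV:VC = 19/5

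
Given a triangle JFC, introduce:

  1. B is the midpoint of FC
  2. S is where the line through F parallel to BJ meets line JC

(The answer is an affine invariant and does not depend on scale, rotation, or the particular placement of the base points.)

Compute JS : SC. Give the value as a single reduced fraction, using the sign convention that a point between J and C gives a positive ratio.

JS:SC = -1/2

Choose coordinates J = (0, 0), F = (1, 0), C = (0, 1).
1. B is the midpoint of FC ⇒ B = (1/2, 1/2)
2. S is where the line through F parallel to BJ meets line JC ⇒ S = (0, -1)
S = J + t·(C−J) with t = -1, so JS:SC = t:(1−t) = -1:2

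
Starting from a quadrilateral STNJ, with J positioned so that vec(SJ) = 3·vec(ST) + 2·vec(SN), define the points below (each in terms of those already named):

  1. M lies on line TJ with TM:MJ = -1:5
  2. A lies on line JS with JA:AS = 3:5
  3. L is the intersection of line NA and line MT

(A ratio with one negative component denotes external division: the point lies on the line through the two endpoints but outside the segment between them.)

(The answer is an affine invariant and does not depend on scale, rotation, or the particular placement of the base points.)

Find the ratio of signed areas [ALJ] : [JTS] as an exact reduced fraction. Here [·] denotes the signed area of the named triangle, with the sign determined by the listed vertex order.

[ALJ]:[JTS] = -27/208

Work in coordinates with S = (0, 0), T = (1, 0), N = (0, 1), J = (3, 2).
1. M lies on line TJ with TM:MJ = -1:5 ⇒ M = (1/2, -1/2)
2. A lies on line JS with JA:AS = 3:5 ⇒ A = (15/8, 5/4)
3. L is the intersection of line NA and line MT ⇒ L = (30/13, 17/13)
2·[ALJ] = 27/104, 2·[JTS] = -2
[ALJ]:[JTS] = 27/104:-2 = -27/208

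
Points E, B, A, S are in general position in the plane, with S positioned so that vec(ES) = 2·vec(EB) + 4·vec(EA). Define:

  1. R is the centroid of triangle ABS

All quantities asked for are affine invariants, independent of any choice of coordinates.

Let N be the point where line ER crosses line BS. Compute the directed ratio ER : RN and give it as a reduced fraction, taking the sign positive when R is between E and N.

Assign E = (0, 0), B = (1, 0), A = (0, 1), S = (2, 4) — the answer is frame-independent, so this choice is without loss of generality.
1. R is the centroid of triangle ABS ⇒ R = (1, 5/3)
line ER meets BS at N = (12/7, 20/7)
R = E + t·(N−E) with t = 7/12, so ER:RN = 7/12:5/12

ER:RN = 7/5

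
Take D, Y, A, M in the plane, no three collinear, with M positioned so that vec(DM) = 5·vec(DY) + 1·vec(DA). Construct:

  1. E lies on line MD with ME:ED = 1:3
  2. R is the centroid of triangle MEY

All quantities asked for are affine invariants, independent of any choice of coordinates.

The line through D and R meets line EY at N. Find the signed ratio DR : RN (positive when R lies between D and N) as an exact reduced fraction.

DR:RN = -10

Assign D = (0, 0), Y = (1, 0), A = (0, 1), M = (5, 1) — the answer is frame-independent, so this choice is without loss of generality.
1. E lies on line MD with ME:ED = 1:3 ⇒ E = (15/4, 3/4)
2. R is the centroid of triangle MEY ⇒ R = (13/4, 7/12)
line DR meets EY at N = (117/40, 21/40)
R = D + t·(N−D) with t = 10/9, so DR:RN = 10/9:-1/9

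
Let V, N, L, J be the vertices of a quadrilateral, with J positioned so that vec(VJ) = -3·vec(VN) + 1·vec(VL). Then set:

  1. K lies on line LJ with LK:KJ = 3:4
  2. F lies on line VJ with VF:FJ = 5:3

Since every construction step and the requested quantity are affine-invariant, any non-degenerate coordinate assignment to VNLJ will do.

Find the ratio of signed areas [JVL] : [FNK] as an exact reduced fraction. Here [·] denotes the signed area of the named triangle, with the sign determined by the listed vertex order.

[JVL]:[FNK] = 56/27

Assign V = (0, 0), N = (1, 0), L = (0, 1), J = (-3, 1) — the answer is frame-independent, so this choice is without loss of generality.
1. K lies on line LJ with LK:KJ = 3:4 ⇒ K = (-9/7, 1)
2. F lies on line VJ with VF:FJ = 5:3 ⇒ F = (-15/8, 5/8)
2·[JVL] = 3, 2·[FNK] = 81/56
[JVL]:[FNK] = 3:81/56 = 56/27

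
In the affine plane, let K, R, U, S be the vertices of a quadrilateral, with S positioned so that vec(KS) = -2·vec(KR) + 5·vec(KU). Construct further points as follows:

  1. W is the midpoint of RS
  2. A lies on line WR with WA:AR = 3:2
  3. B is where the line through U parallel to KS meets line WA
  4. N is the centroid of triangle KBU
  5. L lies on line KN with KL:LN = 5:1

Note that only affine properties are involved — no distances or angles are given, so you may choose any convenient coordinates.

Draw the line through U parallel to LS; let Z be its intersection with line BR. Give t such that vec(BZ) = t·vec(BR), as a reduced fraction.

t = -4/15

Assign K = (0, 0), R = (1, 0), U = (0, 1), S = (-2, 5) — the answer is frame-independent, so this choice is without loss of generality.
1. W is the midpoint of RS ⇒ W = (-1/2, 5/2)
2. A lies on line WR with WA:AR = 3:2 ⇒ A = (2/5, 1)
3. B is where the line through U parallel to KS meets line WA ⇒ B = (-4/5, 3)
4. N is the centroid of triangle KBU ⇒ N = (-4/15, 4/3)
5. L lies on line KN with KL:LN = 5:1 ⇒ L = (-2/9, 10/9)
through U parallel to LS: direction (-16/9, 35/9); meets BR at Z = (-32/25, 19/5)
Z = B + t·(R−B) with t = -4/15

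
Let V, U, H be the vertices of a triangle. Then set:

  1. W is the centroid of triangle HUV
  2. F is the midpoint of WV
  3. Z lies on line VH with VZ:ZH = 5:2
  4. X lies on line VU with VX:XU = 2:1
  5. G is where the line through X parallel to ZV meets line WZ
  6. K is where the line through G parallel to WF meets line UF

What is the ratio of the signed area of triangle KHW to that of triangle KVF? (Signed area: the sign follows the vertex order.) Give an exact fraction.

[KHW]:[KVF] = -8/5

Work in coordinates with V = (0, 0), U = (1, 0), H = (0, 1).
1. W is the centroid of triangle HUV ⇒ W = (1/3, 1/3)
2. F is the midpoint of WV ⇒ F = (1/6, 1/6)
3. Z lies on line VH with VZ:ZH = 5:2 ⇒ Z = (0, 5/7)
4. X lies on line VU with VX:XU = 2:1 ⇒ X = (2/3, 0)
5. G is where the line through X parallel to ZV meets line WZ ⇒ G = (2/3, -1/21)
6. K is where the line through G parallel to WF meets line UF ⇒ K = (16/21, 1/21)
2·[KHW] = 4/21, 2·[KVF] = -5/42
[KHW]:[KVF] = 4/21:-5/42 = -8/5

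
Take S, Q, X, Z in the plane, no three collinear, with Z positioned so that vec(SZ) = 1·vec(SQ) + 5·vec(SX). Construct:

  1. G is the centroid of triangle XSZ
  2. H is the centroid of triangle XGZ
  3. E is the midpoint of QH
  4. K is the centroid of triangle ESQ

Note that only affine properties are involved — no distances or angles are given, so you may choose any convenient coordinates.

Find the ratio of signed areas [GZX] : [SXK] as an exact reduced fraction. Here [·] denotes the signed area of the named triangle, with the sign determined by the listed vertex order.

Work in coordinates with S = (0, 0), Q = (1, 0), X = (0, 1), Z = (1, 5).
1. G is the centroid of triangle XSZ ⇒ G = (1/3, 2)
2. H is the centroid of triangle XGZ ⇒ H = (4/9, 8/3)
3. E is the midpoint of QH ⇒ E = (13/18, 4/3)
4. K is the centroid of triangle ESQ ⇒ K = (31/54, 4/9)
2·[GZX] = 1/3, 2·[SXK] = -31/54
[GZX]:[SXK] = 1/3:-31/54 = -18/31

[GZX]:[SXK] = -18/31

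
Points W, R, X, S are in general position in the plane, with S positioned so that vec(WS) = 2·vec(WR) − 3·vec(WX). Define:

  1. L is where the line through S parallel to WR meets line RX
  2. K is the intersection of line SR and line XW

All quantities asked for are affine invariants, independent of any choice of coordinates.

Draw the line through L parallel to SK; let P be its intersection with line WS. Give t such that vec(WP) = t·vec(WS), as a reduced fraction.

Work in coordinates with W = (0, 0), R = (1, 0), X = (0, 1), S = (2, -3).
1. L is where the line through S parallel to WR meets line RX ⇒ L = (4, -3)
2. K is the intersection of line SR and line XW ⇒ K = (0, 3)
through L parallel to SK: direction (-2, 6); meets WS at P = (6, -9)
P = W + t·(S−W) with t = 3

t = 3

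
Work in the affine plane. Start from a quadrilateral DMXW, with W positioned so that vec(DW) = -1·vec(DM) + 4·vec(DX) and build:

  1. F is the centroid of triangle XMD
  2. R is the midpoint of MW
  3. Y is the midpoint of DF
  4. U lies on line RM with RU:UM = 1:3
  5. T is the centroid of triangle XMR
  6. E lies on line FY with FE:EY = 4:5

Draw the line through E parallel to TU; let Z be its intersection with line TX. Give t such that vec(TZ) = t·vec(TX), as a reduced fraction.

Set D = (0, 0), M = (1, 0), X = (0, 1), W = (-1, 4); any affine frame gives the same invariant.
1. F is the centroid of triangle XMD ⇒ F = (1/3, 1/3)
2. R is the midpoint of MW ⇒ R = (0, 2)
3. Y is the midpoint of DF ⇒ Y = (1/6, 1/6)
4. U lies on line RM with RU:UM = 1:3 ⇒ U = (1/4, 3/2)
5. T is the centroid of triangle XMR ⇒ T = (1/3, 1)
6. E lies on line FY with FE:EY = 4:5 ⇒ E = (7/27, 7/27)
through E parallel to TU: direction (-1/12, 1/2); meets TX at Z = (11/81, 1)
Z = T + t·(X−T) with t = 16/27

t = 16/27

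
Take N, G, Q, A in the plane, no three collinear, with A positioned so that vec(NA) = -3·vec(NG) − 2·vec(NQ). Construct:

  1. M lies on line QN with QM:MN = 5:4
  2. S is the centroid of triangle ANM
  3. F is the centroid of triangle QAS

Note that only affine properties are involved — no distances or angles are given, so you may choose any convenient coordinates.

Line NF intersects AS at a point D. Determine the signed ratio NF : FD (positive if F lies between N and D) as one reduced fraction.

NF:FD = -13/7

Choose coordinates N = (0, 0), G = (1, 0), Q = (0, 1), A = (-3, -2).
1. M lies on line QN with QM:MN = 5:4 ⇒ M = (0, 4/9)
2. S is the centroid of triangle ANM ⇒ S = (-1, -14/27)
3. F is the centroid of triangle QAS ⇒ F = (-4/3, -41/81)
line NF meets AS at D = (-8/13, -82/351)
F = N + t·(D−N) with t = 13/6, so NF:FD = 13/6:-7/6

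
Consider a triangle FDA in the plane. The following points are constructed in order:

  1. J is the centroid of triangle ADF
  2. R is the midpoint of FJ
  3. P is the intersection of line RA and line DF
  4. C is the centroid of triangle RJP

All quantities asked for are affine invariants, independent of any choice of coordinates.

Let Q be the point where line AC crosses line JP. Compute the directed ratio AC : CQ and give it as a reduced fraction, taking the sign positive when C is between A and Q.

Set F = (0, 0), D = (1, 0), A = (0, 1); any affine frame gives the same invariant.
1. J is the centroid of triangle ADF ⇒ J = (1/3, 1/3)
2. R is the midpoint of FJ ⇒ R = (1/6, 1/6)
3. P is the intersection of line RA and line DF ⇒ P = (1/5, 0)
4. C is the centroid of triangle RJP ⇒ C = (7/30, 1/6)
line AC meets JP at Q = (21/85, 2/17)
C = A + t·(Q−A) with t = 17/18, so AC:CQ = 17/18:1/18

AC:CQ = 17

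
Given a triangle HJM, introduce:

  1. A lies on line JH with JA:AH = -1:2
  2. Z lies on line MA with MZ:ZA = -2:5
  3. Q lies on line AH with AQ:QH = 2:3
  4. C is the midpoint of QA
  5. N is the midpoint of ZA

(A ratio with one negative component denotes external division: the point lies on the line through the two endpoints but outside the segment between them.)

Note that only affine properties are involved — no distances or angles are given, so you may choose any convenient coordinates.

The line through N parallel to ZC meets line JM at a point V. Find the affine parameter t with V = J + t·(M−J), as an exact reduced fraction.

t = 20/19

Choose coordinates H = (0, 0), J = (1, 0), M = (0, 1).
1. A lies on line JH with JA:AH = -1:2 ⇒ A = (2, 0)
2. Z lies on line MA with MZ:ZA = -2:5 ⇒ Z = (-4/3, 5/3)
3. Q lies on line AH with AQ:QH = 2:3 ⇒ Q = (6/5, 0)
4. C is the midpoint of QA ⇒ C = (8/5, 0)
5. N is the midpoint of ZA ⇒ N = (1/3, 5/6)
through N parallel to ZC: direction (44/15, -5/3); meets JM at V = (-1/19, 20/19)
V = J + t·(M−J) with t = 20/19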